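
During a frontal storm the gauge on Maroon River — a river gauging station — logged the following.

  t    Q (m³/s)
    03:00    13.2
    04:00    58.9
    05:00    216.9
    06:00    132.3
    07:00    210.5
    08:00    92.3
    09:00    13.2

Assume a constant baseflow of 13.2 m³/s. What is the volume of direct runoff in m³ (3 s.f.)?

V ≈ 2.32 × 10^6 m³

Direct-runoff ordinates (Q − Q_b): 0.0, 45.7, 203.7, 119.1, 197.3, 79.1, 0.0 m³/s.
ΣQ_DR = 644.9 m³/s.
With Δt = 1 h = 3600 s, V = ΣQ_DR · Δt = 644.9 × 3600 = 2.32 × 10^6 m³.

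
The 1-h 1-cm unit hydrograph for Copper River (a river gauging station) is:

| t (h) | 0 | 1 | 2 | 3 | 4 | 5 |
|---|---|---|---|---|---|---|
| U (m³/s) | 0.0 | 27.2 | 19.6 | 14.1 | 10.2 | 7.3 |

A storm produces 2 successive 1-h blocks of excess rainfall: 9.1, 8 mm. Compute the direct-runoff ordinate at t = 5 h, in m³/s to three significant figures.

By discrete convolution, Q_j = Σ (P_i / 10 mm) · U_{j−i}.
At t = 5 h (j=5): Q = (9.1/10)·7.3 + (8/10)·10.2 = 14.8 m³/s.

Q ≈ 14.8 m³/s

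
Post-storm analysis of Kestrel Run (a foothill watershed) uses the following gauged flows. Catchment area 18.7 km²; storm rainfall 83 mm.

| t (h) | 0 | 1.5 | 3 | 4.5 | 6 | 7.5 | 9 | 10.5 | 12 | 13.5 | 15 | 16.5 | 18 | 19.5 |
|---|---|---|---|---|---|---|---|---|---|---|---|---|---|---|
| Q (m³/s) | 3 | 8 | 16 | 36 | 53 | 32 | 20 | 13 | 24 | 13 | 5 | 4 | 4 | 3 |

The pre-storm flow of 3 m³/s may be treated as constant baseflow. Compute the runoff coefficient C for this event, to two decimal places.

ΣQ_DR = 192.0 m³/s; V = ΣQ_DR·Δt = 1.037 × 10^6 m³.
Runoff depth d = V / A = 55.44 mm.
C = d / P = 55.44 / 83 = 0.67.

C ≈ 0.67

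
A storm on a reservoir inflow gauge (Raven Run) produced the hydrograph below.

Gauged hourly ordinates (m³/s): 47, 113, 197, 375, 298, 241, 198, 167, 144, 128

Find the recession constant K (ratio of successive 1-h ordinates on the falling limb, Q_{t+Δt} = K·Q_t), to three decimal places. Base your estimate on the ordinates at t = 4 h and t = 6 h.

K ≈ 0.815

Using the recession-limb readings at t = 4 h and t = 6 h: Q falls from 298 to 198 m³/s over 2 intervals.
K = (Q₂/Q₁)^(1/2) = (198/298)^(1/2) = 0.815.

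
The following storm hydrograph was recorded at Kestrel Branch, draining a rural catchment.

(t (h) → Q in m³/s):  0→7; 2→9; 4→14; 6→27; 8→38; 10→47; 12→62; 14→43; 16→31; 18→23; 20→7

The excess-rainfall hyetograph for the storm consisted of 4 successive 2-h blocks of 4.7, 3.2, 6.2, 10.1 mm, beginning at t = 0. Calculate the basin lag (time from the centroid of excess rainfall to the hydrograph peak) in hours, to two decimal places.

Centroid of excess rainfall: t_c = Σ P_i·t̄_i / ΣP_i = 4.7934 h (block centres at 1, 3, 5, 7 h).
Hydrograph peak occurs at t = 12 h, so basin lag t_L = 12 − 4.7934 = 7.21 h.

t_L ≈ 7.21 h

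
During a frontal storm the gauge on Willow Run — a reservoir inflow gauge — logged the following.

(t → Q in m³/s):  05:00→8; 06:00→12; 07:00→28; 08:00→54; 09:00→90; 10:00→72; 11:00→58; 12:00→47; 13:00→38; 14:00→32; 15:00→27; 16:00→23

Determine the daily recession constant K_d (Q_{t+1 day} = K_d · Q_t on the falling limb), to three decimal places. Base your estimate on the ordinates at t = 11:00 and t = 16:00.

Between t = 11:00 and t = 16:00 the flow falls from 58 to 23 m³/s over 5×1 h = 5 h.
Per-interval ratio K = (23/58)^(1/5) = 0.8311; K_d = K^(24/1) = 0.012.

K_d ≈ 0.012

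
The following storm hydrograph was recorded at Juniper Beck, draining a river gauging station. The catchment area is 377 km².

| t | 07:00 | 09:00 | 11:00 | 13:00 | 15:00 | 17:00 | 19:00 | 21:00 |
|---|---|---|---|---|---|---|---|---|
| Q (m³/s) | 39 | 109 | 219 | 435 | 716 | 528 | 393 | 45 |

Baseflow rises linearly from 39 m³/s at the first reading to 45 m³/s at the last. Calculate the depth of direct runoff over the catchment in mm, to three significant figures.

Direct runoff: 0.00, 69.14, 178.29, 393.43, 673.57, 484.71, 348.86, 0.00 m³/s; ΣQ_DR = 2148 m³/s.
V = ΣQ_DR · Δt = 2148 × 7200 s = 1.547 × 10^7 m³.
Over A = 377 km², depth = V / A = 41.0 mm.

d ≈ 41.0 mm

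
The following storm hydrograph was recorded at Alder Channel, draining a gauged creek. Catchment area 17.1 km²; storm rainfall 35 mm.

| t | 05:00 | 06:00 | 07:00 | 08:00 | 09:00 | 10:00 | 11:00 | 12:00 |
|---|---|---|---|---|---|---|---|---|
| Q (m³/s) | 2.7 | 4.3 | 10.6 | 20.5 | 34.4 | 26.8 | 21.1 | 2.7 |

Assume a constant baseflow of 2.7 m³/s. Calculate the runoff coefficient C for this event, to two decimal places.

C ≈ 0.61

ΣQ_DR = 101.5 m³/s; V = ΣQ_DR·Δt = 3.654 × 10^5 m³.
Runoff depth d = V / A = 21.37 mm.
C = d / P = 21.37 / 35 = 0.61.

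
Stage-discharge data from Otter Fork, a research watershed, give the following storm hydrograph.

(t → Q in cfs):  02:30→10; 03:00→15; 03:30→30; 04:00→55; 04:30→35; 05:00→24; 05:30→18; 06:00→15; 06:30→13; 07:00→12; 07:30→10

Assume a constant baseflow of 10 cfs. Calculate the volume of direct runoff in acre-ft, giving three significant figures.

Direct-runoff ordinates (Q − Q_b): 0.0, 5.0, 20.0, 45.0, 25.0, 14.0, 8.0, 5.0, 3.0, 2.0, 0.0 cfs.
ΣQ_DR = 127.0 cfs.
With Δt = 0.5 h = 1800 s, V = ΣQ_DR · Δt = 127.0 × 1800 = 2.29 × 10^5 ft³ = 5.25 acre-ft.

V ≈ 5.25 acre-ft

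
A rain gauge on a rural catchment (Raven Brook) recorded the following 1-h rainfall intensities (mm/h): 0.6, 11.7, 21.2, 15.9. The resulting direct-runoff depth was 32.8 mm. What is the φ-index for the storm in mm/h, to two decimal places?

φ ≈ 5.33 mm/h

Only the 3 blocks with intensity above φ contribute runoff: 11.7, 21.2, 15.9 mm/h.
Σ(I−φ)·Δt = d  ⇒  (11.7+21.2+15.9 − 3φ)·1 = 32.8
φ = (48.80 − 32.8/1) / 3 = 5.33 mm/h.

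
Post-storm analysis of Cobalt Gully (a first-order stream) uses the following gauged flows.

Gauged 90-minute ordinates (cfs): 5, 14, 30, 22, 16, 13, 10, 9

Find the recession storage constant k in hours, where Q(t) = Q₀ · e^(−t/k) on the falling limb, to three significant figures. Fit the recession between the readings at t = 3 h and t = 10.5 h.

On the falling limb, Q drops from 30 to 9 cfs between t = 3 h and t = 10.5 h (Δt = 7.5 h).
k = −Δt / ln(Q₂/Q₁) = −7.5 / ln(9/30) = 6.23 h.

k ≈ 6.23 h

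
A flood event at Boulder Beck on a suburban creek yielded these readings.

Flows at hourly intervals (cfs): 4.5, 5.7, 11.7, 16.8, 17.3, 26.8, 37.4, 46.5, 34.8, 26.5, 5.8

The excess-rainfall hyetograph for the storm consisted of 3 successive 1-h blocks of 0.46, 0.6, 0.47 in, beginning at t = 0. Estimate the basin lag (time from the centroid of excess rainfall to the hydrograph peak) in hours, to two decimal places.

t_L ≈ 5.49 h

Centroid of excess rainfall: t_c = Σ P_i·t̄_i / ΣP_i = 1.5065 h (block centres at 0.5, 1.5, 2.5 h).
Hydrograph peak occurs at t = 7 h, so basin lag t_L = 7 − 1.5065 = 5.49 h.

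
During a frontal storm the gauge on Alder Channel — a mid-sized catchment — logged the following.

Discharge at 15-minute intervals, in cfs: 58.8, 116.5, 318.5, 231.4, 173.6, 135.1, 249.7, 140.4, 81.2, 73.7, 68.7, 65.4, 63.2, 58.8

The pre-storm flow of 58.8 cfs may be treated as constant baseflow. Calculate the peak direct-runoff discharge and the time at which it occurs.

Q_p = 259.7 cfs at t = 0.5 h

Subtracting baseflow gives direct-runoff ordinates: 0.0, 57.7, 259.7, 172.6, 114.8, 76.3, 190.9, 81.6, 22.4, 14.9, 9.9, 6.6, 4.4, 0.0 cfs.
The maximum is 259.7 cfs, occurring at the reading for t = 0.5 h.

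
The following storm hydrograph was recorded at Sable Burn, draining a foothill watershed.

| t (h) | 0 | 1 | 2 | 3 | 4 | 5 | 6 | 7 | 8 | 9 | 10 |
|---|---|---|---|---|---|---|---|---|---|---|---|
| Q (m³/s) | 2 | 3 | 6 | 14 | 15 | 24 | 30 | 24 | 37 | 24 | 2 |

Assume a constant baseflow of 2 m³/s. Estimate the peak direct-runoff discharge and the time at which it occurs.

Subtracting baseflow gives direct-runoff ordinates: 0.0, 1.0, 4.0, 12.0, 13.0, 22.0, 28.0, 22.0, 35.0, 22.0, 0.0 m³/s.
The maximum is 35.0 m³/s, occurring at the reading for t = 8 h.

Q_p = 35.0 m³/s at t = 8 h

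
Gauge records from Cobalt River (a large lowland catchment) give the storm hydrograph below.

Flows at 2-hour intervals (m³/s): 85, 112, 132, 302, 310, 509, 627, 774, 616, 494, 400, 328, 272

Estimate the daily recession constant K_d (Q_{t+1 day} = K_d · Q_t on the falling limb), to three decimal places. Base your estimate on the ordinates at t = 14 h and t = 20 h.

Between t = 14 h and t = 20 h the flow falls from 774 to 400 m³/s over 3×2 h = 6 h.
Per-interval ratio K = (400/774)^(1/3) = 0.8025; K_d = K^(24/2) = 0.071.

K_d ≈ 0.071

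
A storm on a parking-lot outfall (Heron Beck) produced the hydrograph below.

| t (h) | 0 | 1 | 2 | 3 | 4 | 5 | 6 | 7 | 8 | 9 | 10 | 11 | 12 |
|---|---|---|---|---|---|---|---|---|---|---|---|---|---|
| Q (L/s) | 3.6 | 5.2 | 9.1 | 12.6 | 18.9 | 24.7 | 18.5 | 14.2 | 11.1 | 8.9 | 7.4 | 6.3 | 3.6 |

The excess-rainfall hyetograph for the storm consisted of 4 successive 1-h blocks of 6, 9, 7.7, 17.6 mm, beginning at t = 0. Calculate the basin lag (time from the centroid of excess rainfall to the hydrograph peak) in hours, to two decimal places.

t_L ≈ 2.58 h

Centroid of excess rainfall: t_c = Σ P_i·t̄_i / ΣP_i = 2.4156 h (block centres at 0.5, 1.5, 2.5, 3.5 h).
Hydrograph peak occurs at t = 5 h, so basin lag t_L = 5 − 2.4156 = 2.58 h.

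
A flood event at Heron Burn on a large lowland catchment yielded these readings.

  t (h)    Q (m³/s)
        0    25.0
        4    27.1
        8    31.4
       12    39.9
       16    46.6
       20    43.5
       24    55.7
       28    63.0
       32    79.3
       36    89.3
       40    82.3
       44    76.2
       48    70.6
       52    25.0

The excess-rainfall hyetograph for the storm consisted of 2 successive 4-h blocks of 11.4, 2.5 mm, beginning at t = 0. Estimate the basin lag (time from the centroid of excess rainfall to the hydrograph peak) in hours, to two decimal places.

t_L ≈ 33.28 h

Centroid of excess rainfall: t_c = Σ P_i·t̄_i / ΣP_i = 2.7194 h (block centres at 2, 6 h).
Hydrograph peak occurs at t = 36 h, so basin lag t_L = 36 − 2.7194 = 33.28 h.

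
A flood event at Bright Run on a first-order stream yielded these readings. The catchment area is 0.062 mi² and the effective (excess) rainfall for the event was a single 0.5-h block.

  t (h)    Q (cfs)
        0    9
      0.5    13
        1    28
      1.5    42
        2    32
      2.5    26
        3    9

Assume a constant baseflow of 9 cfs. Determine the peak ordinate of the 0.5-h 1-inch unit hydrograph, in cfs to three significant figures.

U_p ≈ 27.5 cfs

Direct runoff: 0.0, 4.0, 19.0, 33.0, 23.0, 17.0, 0.0 cfs; ΣQ_DR = 96.00 cfs, peak = 33.0 cfs.
Runoff depth d = ΣQ_DR·Δt / A = 96.00 × 1800 / (0.062 mi²) = 1.200 in.
The 1-inch UH is the DRH scaled by (1 in)/d, so U_p = 33.0 × 1/1.200 = 27.5 cfs.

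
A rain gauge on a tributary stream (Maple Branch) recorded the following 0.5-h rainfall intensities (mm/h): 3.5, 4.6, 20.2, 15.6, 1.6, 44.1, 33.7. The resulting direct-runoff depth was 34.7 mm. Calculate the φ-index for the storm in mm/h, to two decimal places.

Only the 4 blocks with intensity above φ contribute runoff: 20.2, 15.6, 44.1, 33.7 mm/h.
Σ(I−φ)·Δt = d  ⇒  (20.2+15.6+44.1+33.7 − 4φ)·0.5 = 34.7
φ = (113.6 − 34.7/0.5) / 4 = 11.05 mm/h.

φ ≈ 11.05 mm/h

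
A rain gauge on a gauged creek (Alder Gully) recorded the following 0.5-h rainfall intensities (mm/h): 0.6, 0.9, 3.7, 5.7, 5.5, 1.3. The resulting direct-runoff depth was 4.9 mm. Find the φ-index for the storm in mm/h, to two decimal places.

Only the 3 blocks with intensity above φ contribute runoff: 3.7, 5.7, 5.5 mm/h.
Σ(I−φ)·Δt = d  ⇒  (3.7+5.7+5.5 − 3φ)·0.5 = 4.9
φ = (14.90 − 4.9/0.5) / 3 = 1.70 mm/h.

φ ≈ 1.70 mm/h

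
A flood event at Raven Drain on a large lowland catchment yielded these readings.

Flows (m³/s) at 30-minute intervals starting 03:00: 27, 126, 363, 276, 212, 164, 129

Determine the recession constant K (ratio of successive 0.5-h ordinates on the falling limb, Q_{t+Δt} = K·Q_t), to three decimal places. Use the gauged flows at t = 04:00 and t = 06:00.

K ≈ 0.772

Using the recession-limb readings at t = 04:00 and t = 06:00: Q falls from 363 to 129 m³/s over 4 intervals.
K = (Q₂/Q₁)^(1/4) = (129/363)^(1/4) = 0.772.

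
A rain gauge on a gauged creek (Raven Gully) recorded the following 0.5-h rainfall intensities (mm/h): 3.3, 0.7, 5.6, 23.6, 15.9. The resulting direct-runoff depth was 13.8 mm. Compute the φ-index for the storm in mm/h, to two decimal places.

Only the 2 blocks with intensity above φ contribute runoff: 23.6, 15.9 mm/h.
Σ(I−φ)·Δt = d  ⇒  (23.6+15.9 − 2φ)·0.5 = 13.8
φ = (39.50 − 13.8/0.5) / 2 = 5.95 mm/h.

φ ≈ 5.95 mm/h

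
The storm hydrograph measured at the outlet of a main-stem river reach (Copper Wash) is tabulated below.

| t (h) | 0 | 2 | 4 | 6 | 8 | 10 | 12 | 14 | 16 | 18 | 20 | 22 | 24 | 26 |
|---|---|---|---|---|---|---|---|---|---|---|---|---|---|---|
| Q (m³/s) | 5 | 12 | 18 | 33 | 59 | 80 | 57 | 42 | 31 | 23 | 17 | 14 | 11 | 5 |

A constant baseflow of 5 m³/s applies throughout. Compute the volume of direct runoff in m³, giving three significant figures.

Direct-runoff ordinates (Q − Q_b): 0.0, 7.0, 13.0, 28.0, 54.0, 75.0, 52.0, 37.0, 26.0, 18.0, 12.0, 9.0, 6.0, 0.0 m³/s.
ΣQ_DR = 337.0 m³/s.
With Δt = 2 h = 7200 s, V = ΣQ_DR · Δt = 337.0 × 7200 = 2.43 × 10^6 m³.

V ≈ 2.43 × 10^6 m³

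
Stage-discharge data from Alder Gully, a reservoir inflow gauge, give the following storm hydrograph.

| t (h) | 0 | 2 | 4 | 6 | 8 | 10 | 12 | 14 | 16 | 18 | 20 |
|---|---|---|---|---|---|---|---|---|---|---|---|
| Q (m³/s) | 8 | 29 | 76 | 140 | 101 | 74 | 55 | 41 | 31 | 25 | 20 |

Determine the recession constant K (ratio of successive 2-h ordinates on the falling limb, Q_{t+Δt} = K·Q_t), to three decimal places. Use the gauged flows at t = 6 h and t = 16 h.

Using the recession-limb readings at t = 6 h and t = 16 h: Q falls from 140 to 31 m³/s over 5 intervals.
K = (Q₂/Q₁)^(1/5) = (31/140)^(1/5) = 0.740.

K ≈ 0.740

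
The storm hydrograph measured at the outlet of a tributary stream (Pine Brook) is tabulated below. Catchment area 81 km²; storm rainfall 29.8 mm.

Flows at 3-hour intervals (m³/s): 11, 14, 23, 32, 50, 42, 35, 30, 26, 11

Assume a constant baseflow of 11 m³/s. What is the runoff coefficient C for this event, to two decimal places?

ΣQ_DR = 164.0 m³/s; V = ΣQ_DR·Δt = 1.771 × 10^6 m³.
Runoff depth d = V / A = 21.87 mm.
C = d / P = 21.87 / 29.8 = 0.73.

C ≈ 0.73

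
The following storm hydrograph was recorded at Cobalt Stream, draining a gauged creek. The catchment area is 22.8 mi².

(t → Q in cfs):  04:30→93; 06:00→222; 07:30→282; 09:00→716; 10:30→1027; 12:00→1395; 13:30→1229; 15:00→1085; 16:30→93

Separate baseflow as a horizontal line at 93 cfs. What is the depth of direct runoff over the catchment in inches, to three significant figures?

Direct runoff: 0.0, 129.0, 189.0, 623.0, 934.0, 1302.0, 1136.0, 992.0, 0.0 cfs; ΣQ_DR = 5305 cfs.
V = ΣQ_DR · Δt = 5305 × 5400 s = 2.865 × 10^7 ft³.
Over A = 22.8 mi², depth = V / A = 0.541 in.

d ≈ 0.541 in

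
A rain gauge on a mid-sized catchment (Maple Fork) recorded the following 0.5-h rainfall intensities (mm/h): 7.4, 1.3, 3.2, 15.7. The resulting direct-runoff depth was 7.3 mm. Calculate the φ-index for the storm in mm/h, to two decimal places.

Only the 2 blocks with intensity above φ contribute runoff: 7.4, 15.7 mm/h.
Σ(I−φ)·Δt = d  ⇒  (7.4+15.7 − 2φ)·0.5 = 7.3
φ = (23.10 − 7.3/0.5) / 2 = 4.25 mm/h.

φ ≈ 4.25 mm/h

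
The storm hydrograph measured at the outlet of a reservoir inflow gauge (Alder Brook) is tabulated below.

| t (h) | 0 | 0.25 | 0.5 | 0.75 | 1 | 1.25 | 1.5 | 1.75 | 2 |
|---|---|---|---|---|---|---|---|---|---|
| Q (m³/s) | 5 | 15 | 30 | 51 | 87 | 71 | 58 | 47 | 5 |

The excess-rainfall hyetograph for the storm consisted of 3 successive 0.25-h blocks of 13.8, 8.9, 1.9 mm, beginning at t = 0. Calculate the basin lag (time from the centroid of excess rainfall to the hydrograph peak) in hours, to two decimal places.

Centroid of excess rainfall: t_c = Σ P_i·t̄_i / ΣP_i = 0.2541 h (block centres at 0.125, 0.375, 0.625 h).
Hydrograph peak occurs at t = 1 h, so basin lag t_L = 1 − 0.2541 = 0.75 h.

t_L ≈ 0.75 h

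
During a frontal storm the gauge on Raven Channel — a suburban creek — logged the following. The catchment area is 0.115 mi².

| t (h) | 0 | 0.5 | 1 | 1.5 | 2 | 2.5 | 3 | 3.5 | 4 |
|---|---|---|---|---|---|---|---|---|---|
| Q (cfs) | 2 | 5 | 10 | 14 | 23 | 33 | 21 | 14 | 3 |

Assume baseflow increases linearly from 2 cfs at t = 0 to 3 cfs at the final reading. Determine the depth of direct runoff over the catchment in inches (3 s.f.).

d ≈ 0.691 in

Direct runoff: 0.00, 2.88, 7.75, 11.62, 20.50, 30.38, 18.25, 11.12, 0.00 cfs; ΣQ_DR = 102.5 cfs.
V = ΣQ_DR · Δt = 102.5 × 1800 s = 1.845 × 10^5 ft³.
Over A = 0.115 mi², depth = V / A = 0.691 in.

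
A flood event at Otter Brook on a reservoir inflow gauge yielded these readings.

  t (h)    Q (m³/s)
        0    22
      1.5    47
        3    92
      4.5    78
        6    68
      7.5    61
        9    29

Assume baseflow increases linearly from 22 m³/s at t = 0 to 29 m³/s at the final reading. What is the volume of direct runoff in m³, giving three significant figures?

V ≈ 1.18 × 10^6 m³

Direct-runoff ordinates (Q − Q_b): 0.00, 23.83, 67.67, 52.50, 41.33, 33.17, 0.00 m³/s.
ΣQ_DR = 218.5 m³/s.
With Δt = 1.5 h = 5400 s, V = ΣQ_DR · Δt = 218.5 × 5400 = 1.18 × 10^6 m³.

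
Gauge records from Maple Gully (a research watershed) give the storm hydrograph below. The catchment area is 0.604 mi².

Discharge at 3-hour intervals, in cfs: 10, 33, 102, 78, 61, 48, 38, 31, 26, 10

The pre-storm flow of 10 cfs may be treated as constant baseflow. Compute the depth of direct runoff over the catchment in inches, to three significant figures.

d ≈ 2.59 in

Direct runoff: 0.0, 23.0, 92.0, 68.0, 51.0, 38.0, 28.0, 21.0, 16.0, 0.0 cfs; ΣQ_DR = 337.0 cfs.
V = ΣQ_DR · Δt = 337.0 × 10800 s = 3.640 × 10^6 ft³.
Over A = 0.604 mi², depth = V / A = 2.59 in.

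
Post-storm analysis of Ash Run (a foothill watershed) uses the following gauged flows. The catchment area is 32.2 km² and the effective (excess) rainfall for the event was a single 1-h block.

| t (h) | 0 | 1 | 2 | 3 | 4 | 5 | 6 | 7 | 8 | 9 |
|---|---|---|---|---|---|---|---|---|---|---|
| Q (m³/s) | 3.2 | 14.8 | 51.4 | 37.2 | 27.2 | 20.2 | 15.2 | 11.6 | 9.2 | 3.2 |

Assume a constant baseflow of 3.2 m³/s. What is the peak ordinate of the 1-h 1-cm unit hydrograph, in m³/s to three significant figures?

Direct runoff: 0.0, 11.6, 48.2, 34.0, 24.0, 17.0, 12.0, 8.4, 6.0, 0.0 m³/s; ΣQ_DR = 161.2 m³/s, peak = 48.2 m³/s.
Runoff depth d = ΣQ_DR·Δt / A = 161.2 × 3600 / (32.2 km²) = 18.02 mm.
The 1-cm UH is the DRH scaled by (10 mm)/d, so U_p = 48.2 × 10/18.02 = 26.7 m³/s.

U_p ≈ 26.7 m³/s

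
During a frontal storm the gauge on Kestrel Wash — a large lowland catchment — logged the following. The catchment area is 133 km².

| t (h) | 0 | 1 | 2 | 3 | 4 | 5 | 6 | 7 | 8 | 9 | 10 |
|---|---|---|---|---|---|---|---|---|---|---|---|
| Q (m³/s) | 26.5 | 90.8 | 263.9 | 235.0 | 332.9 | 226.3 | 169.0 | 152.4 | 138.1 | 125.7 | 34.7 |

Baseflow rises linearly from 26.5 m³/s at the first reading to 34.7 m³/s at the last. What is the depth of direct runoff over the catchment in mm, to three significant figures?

d ≈ 39.5 mm

Direct runoff: 0.00, 63.48, 235.76, 206.04, 303.12, 195.70, 137.58, 120.16, 105.04, 91.82, 0.00 m³/s; ΣQ_DR = 1459 m³/s.
V = ΣQ_DR · Δt = 1459 × 3600 s = 5.251 × 10^6 m³.
Over A = 133 km², depth = V / A = 39.5 mm.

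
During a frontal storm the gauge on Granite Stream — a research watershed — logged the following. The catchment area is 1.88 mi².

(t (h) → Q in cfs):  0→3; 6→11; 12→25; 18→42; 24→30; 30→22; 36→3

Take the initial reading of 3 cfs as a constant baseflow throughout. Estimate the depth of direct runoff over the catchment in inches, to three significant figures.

Direct runoff: 0.0, 8.0, 22.0, 39.0, 27.0, 19.0, 0.0 cfs; ΣQ_DR = 115.0 cfs.
V = ΣQ_DR · Δt = 115.0 × 21600 s = 2.484 × 10^6 ft³.
Over A = 1.88 mi², depth = V / A = 0.569 in.

d ≈ 0.569 in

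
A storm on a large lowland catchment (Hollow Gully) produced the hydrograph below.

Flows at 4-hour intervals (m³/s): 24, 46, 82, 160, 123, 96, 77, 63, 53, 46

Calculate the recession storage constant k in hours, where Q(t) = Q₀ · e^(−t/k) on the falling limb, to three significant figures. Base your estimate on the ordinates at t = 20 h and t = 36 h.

On the falling limb, Q drops from 96 to 46 m³/s between t = 20 h and t = 36 h (Δt = 16 h).
k = −Δt / ln(Q₂/Q₁) = −16 / ln(46/96) = 21.7 h.

k ≈ 21.7 h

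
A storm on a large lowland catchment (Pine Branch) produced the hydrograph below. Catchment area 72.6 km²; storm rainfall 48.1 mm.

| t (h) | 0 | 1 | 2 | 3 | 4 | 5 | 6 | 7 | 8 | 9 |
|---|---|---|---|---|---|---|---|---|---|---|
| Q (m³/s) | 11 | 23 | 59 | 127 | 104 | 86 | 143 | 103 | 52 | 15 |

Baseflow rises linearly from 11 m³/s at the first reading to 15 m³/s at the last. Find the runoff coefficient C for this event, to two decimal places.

ΣQ_DR = 593.0 m³/s; V = ΣQ_DR·Δt = 2.135 × 10^6 m³.
Runoff depth d = V / A = 29.40 mm.
C = d / P = 29.40 / 48.1 = 0.61.

C ≈ 0.61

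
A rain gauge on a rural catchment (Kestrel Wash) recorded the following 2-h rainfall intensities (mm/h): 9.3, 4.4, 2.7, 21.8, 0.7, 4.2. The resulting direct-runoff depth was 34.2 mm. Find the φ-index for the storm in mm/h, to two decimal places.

φ ≈ 7.00 mm/h

Only the 2 blocks with intensity above φ contribute runoff: 9.3, 21.8 mm/h.
Σ(I−φ)·Δt = d  ⇒  (9.3+21.8 − 2φ)·2 = 34.2
φ = (31.10 − 34.2/2) / 2 = 7.00 mm/h.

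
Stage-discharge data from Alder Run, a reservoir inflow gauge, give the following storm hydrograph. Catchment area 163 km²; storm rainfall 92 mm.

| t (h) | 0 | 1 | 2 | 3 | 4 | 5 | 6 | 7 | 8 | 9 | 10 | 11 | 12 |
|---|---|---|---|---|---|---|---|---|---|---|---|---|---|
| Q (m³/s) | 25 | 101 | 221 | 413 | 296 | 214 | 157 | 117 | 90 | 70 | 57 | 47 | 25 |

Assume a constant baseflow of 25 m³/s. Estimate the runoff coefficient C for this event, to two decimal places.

C ≈ 0.36

ΣQ_DR = 1508 m³/s; V = ΣQ_DR·Δt = 5.429 × 10^6 m³.
Runoff depth d = V / A = 33.31 mm.
C = d / P = 33.31 / 92 = 0.36.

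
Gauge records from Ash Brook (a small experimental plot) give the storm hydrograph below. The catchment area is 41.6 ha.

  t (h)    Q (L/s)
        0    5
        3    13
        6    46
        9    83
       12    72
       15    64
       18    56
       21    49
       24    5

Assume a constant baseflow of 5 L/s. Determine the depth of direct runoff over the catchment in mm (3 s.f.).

Direct runoff: 0.0, 8.0, 41.0, 78.0, 67.0, 59.0, 51.0, 44.0, 0.0 L/s; ΣQ_DR = 348.0 L/s.
V = ΣQ_DR · Δt = 348.0 × 10800 s = 3.758 × 10^6 L.
Over A = 41.6 ha, depth = V / A = 9.03 mm.

d ≈ 9.03 mm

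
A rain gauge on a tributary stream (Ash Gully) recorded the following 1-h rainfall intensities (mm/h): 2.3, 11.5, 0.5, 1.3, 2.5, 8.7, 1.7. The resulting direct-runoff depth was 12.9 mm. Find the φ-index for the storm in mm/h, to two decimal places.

φ ≈ 3.65 mm/h

Only the 2 blocks with intensity above φ contribute runoff: 11.5, 8.7 mm/h.
Σ(I−φ)·Δt = d  ⇒  (11.5+8.7 − 2φ)·1 = 12.9
φ = (20.20 − 12.9/1) / 2 = 3.65 mm/h.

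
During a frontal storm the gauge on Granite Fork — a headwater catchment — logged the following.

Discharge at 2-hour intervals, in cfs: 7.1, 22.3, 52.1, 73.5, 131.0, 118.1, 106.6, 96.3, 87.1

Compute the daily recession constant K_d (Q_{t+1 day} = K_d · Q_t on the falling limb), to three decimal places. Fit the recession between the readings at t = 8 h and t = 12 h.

Between t = 8 h and t = 12 h the flow falls from 131.0 to 106.6 cfs over 2×2 h = 4 h.
Per-interval ratio K = (106.6/131.0)^(1/2) = 0.9021; K_d = K^(24/2) = 0.290.

K_d ≈ 0.290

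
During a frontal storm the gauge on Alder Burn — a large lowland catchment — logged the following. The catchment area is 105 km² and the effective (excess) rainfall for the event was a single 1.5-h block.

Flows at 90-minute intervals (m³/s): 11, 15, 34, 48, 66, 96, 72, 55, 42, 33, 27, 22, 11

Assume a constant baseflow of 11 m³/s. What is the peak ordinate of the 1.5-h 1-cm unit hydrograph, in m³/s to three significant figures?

Direct runoff: 0.0, 4.0, 23.0, 37.0, 55.0, 85.0, 61.0, 44.0, 31.0, 22.0, 16.0, 11.0, 0.0 m³/s; ΣQ_DR = 389.0 m³/s, peak = 85.0 m³/s.
Runoff depth d = ΣQ_DR·Δt / A = 389.0 × 5400 / (105 km²) = 20.01 mm.
The 1-cm UH is the DRH scaled by (10 mm)/d, so U_p = 85.0 × 10/20.01 = 42.5 m³/s.

U_p ≈ 42.5 m³/s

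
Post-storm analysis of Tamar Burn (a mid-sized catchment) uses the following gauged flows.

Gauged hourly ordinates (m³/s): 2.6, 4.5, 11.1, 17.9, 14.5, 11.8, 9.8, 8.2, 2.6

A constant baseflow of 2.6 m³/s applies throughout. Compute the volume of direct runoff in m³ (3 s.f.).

Direct-runoff ordinates (Q − Q_b): 0.0, 1.9, 8.5, 15.3, 11.9, 9.2, 7.2, 5.6, 0.0 m³/s.
ΣQ_DR = 59.60 m³/s.
With Δt = 1 h = 3600 s, V = ΣQ_DR · Δt = 59.60 × 3600 = 2.15 × 10^5 m³.

V ≈ 2.15 × 10^5 m³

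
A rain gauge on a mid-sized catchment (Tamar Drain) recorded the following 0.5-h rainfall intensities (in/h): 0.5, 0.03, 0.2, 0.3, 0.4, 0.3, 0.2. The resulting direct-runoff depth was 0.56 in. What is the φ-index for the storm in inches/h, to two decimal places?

φ ≈ 0.13 in/h

Only the 6 blocks with intensity above φ contribute runoff: 0.5, 0.2, 0.3, 0.4, 0.3, 0.2 in/h.
Σ(I−φ)·Δt = d  ⇒  (0.5+0.2+0.3+0.4+0.3+0.2 − 6φ)·0.5 = 0.56
φ = (1.900 − 0.56/0.5) / 6 = 0.13 in/h.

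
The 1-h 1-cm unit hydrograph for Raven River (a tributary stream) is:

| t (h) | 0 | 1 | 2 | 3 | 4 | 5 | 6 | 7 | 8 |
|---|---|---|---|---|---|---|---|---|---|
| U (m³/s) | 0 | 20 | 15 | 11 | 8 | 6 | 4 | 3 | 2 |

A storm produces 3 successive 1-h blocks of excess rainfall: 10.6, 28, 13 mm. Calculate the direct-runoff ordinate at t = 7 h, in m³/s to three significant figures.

By discrete convolution, Q_j = Σ (P_i / 10 mm) · U_{j−i}.
At t = 7 h (j=7): Q = (10.6/10)·3 + (28/10)·4 + (13/10)·6 = 22.2 m³/s.

Q ≈ 22.2 m³/s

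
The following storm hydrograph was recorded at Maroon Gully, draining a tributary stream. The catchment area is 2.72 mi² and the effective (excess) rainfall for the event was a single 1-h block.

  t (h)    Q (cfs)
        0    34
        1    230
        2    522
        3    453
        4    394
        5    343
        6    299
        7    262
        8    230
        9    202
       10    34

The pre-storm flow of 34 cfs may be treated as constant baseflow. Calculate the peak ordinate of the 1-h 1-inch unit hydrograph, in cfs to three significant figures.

Direct runoff: 0.0, 196.0, 488.0, 419.0, 360.0, 309.0, 265.0, 228.0, 196.0, 168.0, 0.0 cfs; ΣQ_DR = 2629 cfs, peak = 488.0 cfs.
Runoff depth d = ΣQ_DR·Δt / A = 2629 × 3600 / (2.72 mi²) = 1.498 in.
The 1-inch UH is the DRH scaled by (1 in)/d, so U_p = 488.0 × 1/1.498 = 326 cfs.

U_p ≈ 326 cfs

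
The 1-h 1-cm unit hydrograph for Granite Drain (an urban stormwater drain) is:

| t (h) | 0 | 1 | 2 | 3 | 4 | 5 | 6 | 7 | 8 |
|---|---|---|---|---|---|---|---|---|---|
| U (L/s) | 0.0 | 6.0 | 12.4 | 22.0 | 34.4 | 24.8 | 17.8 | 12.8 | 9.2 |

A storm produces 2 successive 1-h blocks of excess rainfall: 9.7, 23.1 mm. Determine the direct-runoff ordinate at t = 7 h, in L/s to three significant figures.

By discrete convolution, Q_j = Σ (P_i / 10 mm) · U_{j−i}.
At t = 7 h (j=7): Q = (9.7/10)·12.8 + (23.1/10)·17.8 = 53.5 L/s.

Q ≈ 53.5 L/s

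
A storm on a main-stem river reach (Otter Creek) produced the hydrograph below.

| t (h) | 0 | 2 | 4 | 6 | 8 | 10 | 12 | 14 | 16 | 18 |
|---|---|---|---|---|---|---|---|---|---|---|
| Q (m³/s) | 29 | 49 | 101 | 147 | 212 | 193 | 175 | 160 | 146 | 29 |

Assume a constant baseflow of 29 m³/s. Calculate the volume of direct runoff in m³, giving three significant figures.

V ≈ 6.85 × 10^6 m³

Direct-runoff ordinates (Q − Q_b): 0.0, 20.0, 72.0, 118.0, 183.0, 164.0, 146.0, 131.0, 117.0, 0.0 m³/s.
ΣQ_DR = 951.0 m³/s.
With Δt = 2 h = 7200 s, V = ΣQ_DR · Δt = 951.0 × 7200 = 6.85 × 10^6 m³.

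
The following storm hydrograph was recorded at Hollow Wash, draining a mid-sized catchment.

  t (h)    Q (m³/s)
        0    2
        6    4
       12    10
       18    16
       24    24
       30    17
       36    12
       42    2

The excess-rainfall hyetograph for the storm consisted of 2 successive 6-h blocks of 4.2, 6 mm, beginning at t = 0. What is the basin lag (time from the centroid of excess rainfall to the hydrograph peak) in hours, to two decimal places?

Centroid of excess rainfall: t_c = Σ P_i·t̄_i / ΣP_i = 6.5294 h (block centres at 3, 9 h).
Hydrograph peak occurs at t = 24 h, so basin lag t_L = 24 − 6.5294 = 17.47 h.

t_L ≈ 17.47 h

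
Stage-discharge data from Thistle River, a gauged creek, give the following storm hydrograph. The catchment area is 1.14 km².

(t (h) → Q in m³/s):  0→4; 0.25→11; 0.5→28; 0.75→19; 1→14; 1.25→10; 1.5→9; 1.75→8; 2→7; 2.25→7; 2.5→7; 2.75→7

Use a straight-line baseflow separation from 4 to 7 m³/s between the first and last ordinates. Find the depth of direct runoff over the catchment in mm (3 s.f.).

d ≈ 51.3 mm

Direct runoff: 0.00, 6.73, 23.45, 14.18, 8.91, 4.64, 3.36, 2.09, 0.82, 0.55, 0.27, 0.00 m³/s; ΣQ_DR = 65.00 m³/s.
V = ΣQ_DR · Δt = 65.00 × 900 s = 58500 m³.
Over A = 1.14 km², depth = V / A = 51.3 mm.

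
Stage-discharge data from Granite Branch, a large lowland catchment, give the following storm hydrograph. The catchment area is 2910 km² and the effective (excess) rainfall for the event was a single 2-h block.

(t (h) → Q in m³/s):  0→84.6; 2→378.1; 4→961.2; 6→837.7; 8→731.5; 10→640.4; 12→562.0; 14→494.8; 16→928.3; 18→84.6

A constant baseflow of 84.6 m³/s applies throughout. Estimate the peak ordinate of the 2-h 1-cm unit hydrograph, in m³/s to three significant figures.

Direct runoff: 0.0, 293.5, 876.6, 753.1, 646.9, 555.8, 477.4, 410.2, 843.7, 0.0 m³/s; ΣQ_DR = 4857 m³/s, peak = 876.6 m³/s.
Runoff depth d = ΣQ_DR·Δt / A = 4857 × 7200 / (2910 km²) = 12.02 mm.
The 1-cm UH is the DRH scaled by (10 mm)/d, so U_p = 876.6 × 10/12.02 = 729 m³/s.

U_p ≈ 729 m³/s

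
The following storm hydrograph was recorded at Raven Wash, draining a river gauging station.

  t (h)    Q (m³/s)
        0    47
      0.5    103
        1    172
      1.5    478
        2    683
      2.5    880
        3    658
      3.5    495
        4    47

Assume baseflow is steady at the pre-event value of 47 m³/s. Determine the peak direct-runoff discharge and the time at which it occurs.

Subtracting baseflow gives direct-runoff ordinates: 0.0, 56.0, 125.0, 431.0, 636.0, 833.0, 611.0, 448.0, 0.0 m³/s.
The maximum is 833.0 m³/s, occurring at the reading for t = 2.5 h.

Q_p = 833.0 m³/s at t = 2.5 h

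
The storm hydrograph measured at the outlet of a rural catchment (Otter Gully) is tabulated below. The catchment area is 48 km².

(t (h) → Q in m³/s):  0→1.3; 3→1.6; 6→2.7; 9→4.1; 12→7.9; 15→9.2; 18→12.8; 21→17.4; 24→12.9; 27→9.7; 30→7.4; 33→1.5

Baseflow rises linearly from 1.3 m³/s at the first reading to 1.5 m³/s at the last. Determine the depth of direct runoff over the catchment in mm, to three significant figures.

Direct runoff: 0.00, 0.28, 1.36, 2.75, 6.53, 7.81, 11.39, 15.97, 11.45, 8.24, 5.92, 0.00 m³/s; ΣQ_DR = 71.70 m³/s.
V = ΣQ_DR · Δt = 71.70 × 10800 s = 7.744 × 10^5 m³.
Over A = 48 km², depth = V / A = 16.1 mm.

d ≈ 16.1 mm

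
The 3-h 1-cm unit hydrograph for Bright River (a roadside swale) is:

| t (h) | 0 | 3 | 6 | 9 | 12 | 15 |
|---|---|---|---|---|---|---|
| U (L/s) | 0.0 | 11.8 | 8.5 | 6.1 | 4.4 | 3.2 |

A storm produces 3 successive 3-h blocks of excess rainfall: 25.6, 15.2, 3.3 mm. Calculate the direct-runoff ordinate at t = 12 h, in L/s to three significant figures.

Q ≈ 23.3 L/s

By discrete convolution, Q_j = Σ (P_i / 10 mm) · U_{j−i}.
At t = 12 h (j=4): Q = (25.6/10)·4.4 + (15.2/10)·6.1 + (3.3/10)·8.5 = 23.3 L/s.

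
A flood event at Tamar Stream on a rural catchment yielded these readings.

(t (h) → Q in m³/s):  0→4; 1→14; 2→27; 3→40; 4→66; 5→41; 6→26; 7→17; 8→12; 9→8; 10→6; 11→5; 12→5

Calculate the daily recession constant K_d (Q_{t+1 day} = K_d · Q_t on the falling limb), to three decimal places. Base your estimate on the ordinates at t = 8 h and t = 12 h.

Between t = 8 h and t = 12 h the flow falls from 12 to 5 m³/s over 4×1 h = 4 h.
Per-interval ratio K = (5/12)^(1/4) = 0.8034; K_d = K^(24/1) = 0.005.

K_d ≈ 0.005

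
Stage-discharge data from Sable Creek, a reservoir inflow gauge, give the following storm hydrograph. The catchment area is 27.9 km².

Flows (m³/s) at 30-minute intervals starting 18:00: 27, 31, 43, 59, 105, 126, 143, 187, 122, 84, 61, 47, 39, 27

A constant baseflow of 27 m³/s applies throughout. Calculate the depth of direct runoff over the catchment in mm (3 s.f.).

Direct runoff: 0.0, 4.0, 16.0, 32.0, 78.0, 99.0, 116.0, 160.0, 95.0, 57.0, 34.0, 20.0, 12.0, 0.0 m³/s; ΣQ_DR = 723.0 m³/s.
V = ΣQ_DR · Δt = 723.0 × 1800 s = 1.301 × 10^6 m³.
Over A = 27.9 km², depth = V / A = 46.6 mm.

d ≈ 46.6 mm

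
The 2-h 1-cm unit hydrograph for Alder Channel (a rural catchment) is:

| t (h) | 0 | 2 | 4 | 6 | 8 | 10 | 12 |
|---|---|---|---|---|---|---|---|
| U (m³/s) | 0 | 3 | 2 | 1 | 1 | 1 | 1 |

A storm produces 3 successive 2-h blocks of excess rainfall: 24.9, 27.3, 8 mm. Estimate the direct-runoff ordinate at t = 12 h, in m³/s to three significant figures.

By discrete convolution, Q_j = Σ (P_i / 10 mm) · U_{j−i}.
At t = 12 h (j=6): Q = (24.9/10)·1 + (27.3/10)·1 + (8/10)·1 = 6.02 m³/s.

Q ≈ 6.02 m³/s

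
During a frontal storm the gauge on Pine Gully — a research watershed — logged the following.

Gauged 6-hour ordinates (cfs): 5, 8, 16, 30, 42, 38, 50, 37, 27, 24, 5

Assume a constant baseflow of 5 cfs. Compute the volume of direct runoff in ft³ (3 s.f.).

Direct-runoff ordinates (Q − Q_b): 0.0, 3.0, 11.0, 25.0, 37.0, 33.0, 45.0, 32.0, 22.0, 19.0, 0.0 cfs.
ΣQ_DR = 227.0 cfs.
With Δt = 6 h = 21600 s, V = ΣQ_DR · Δt = 227.0 × 21600 = 4.90 × 10^6 ft³.

V ≈ 4.90 × 10^6 ft³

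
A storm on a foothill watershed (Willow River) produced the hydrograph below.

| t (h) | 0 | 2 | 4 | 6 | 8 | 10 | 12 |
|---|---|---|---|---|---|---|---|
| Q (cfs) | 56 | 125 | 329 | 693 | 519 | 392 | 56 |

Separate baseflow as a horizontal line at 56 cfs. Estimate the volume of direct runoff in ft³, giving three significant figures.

Direct-runoff ordinates (Q − Q_b): 0.0, 69.0, 273.0, 637.0, 463.0, 336.0, 0.0 cfs.
ΣQ_DR = 1778 cfs.
With Δt = 2 h = 7200 s, V = ΣQ_DR · Δt = 1778 × 7200 = 1.28 × 10^7 ft³.

V ≈ 1.28 × 10^7 ft³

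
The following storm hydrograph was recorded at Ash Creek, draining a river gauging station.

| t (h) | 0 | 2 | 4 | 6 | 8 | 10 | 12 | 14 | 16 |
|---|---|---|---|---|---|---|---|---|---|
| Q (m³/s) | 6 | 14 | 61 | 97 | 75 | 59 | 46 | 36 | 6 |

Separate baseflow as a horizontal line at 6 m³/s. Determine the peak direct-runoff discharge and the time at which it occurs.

Subtracting baseflow gives direct-runoff ordinates: 0.0, 8.0, 55.0, 91.0, 69.0, 53.0, 40.0, 30.0, 0.0 m³/s.
The maximum is 91.0 m³/s, occurring at the reading for t = 6 h.

Q_p = 91.0 m³/s at t = 6 h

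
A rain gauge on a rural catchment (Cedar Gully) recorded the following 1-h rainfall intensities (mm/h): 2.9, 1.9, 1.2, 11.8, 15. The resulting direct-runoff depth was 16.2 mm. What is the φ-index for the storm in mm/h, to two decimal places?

Only the 2 blocks with intensity above φ contribute runoff: 11.8, 15 mm/h.
Σ(I−φ)·Δt = d  ⇒  (11.8+15 − 2φ)·1 = 16.2
φ = (26.80 − 16.2/1) / 2 = 5.30 mm/h.

φ ≈ 5.30 mm/h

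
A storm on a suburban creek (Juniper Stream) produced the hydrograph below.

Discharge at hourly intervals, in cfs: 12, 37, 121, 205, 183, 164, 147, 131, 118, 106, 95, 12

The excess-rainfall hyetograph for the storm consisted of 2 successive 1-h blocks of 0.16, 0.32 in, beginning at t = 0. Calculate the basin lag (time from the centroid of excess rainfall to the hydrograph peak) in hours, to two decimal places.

t_L ≈ 1.83 h

Centroid of excess rainfall: t_c = Σ P_i·t̄_i / ΣP_i = 1.1667 h (block centres at 0.5, 1.5 h).
Hydrograph peak occurs at t = 3 h, so basin lag t_L = 3 − 1.1667 = 1.83 h.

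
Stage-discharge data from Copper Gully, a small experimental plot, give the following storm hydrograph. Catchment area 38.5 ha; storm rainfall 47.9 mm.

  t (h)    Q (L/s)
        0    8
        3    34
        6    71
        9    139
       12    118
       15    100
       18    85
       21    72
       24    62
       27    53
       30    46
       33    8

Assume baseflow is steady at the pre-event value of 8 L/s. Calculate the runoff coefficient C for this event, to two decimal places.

ΣQ_DR = 700.0 L/s; V = ΣQ_DR·Δt = 7.560 × 10^6 L.
Runoff depth d = V / A = 19.64 mm.
C = d / P = 19.64 / 47.9 = 0.41.

C ≈ 0.41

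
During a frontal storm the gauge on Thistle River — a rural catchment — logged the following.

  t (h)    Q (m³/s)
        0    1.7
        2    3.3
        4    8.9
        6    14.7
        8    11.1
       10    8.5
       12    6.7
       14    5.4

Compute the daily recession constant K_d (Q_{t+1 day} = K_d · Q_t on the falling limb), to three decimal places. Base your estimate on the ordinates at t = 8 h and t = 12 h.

K_d ≈ 0.048

Between t = 8 h and t = 12 h the flow falls from 11.1 to 6.7 m³/s over 2×2 h = 4 h.
Per-interval ratio K = (6.7/11.1)^(1/2) = 0.7769; K_d = K^(24/2) = 0.048.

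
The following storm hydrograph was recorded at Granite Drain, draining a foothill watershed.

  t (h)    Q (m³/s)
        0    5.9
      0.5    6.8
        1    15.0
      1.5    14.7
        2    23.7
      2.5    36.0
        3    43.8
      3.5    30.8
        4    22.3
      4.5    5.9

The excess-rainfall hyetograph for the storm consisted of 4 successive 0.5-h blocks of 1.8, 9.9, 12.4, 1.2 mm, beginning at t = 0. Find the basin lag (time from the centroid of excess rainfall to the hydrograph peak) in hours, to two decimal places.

t_L ≈ 1.99 h

Centroid of excess rainfall: t_c = Σ P_i·t̄_i / ΣP_i = 1.0069 h (block centres at 0.25, 0.75, 1.25, 1.75 h).
Hydrograph peak occurs at t = 3 h, so basin lag t_L = 3 − 1.0069 = 1.99 h.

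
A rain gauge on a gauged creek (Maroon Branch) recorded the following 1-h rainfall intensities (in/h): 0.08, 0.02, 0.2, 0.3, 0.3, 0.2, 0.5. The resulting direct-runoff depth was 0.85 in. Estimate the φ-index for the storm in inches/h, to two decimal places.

Only the 5 blocks with intensity above φ contribute runoff: 0.2, 0.3, 0.3, 0.2, 0.5 in/h.
Σ(I−φ)·Δt = d  ⇒  (0.2+0.3+0.3+0.2+0.5 − 5φ)·1 = 0.85
φ = (1.500 − 0.85/1) / 5 = 0.13 in/h.

φ ≈ 0.13 in/h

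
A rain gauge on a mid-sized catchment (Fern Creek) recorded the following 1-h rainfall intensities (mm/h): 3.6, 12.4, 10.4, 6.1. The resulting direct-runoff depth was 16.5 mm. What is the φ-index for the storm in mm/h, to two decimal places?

Only the 3 blocks with intensity above φ contribute runoff: 12.4, 10.4, 6.1 mm/h.
Σ(I−φ)·Δt = d  ⇒  (12.4+10.4+6.1 − 3φ)·1 = 16.5
φ = (28.90 − 16.5/1) / 3 = 4.13 mm/h.

φ ≈ 4.13 mm/h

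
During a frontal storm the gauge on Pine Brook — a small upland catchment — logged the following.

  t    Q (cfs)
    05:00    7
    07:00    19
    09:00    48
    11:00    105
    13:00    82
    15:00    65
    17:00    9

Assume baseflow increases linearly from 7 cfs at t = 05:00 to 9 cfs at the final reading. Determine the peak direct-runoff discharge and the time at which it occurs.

Subtracting baseflow gives direct-runoff ordinates: 0.00, 11.67, 40.33, 97.00, 73.67, 56.33, 0.00 cfs.
The maximum is 97.00 cfs, occurring at the reading for t = 11:00.

Q_p = 97.00 cfs at t = 11:00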